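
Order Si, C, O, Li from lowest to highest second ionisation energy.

Si < C < O < Li

Consider each +1 ion: Si⁺ still has 3 valence electrons; C⁺ still has 3 valence electrons; O⁺ still has 5 valence electrons; Li⁺ is the bare [He] core.
Breaking into a closed-shell core is much more expensive than removing a leftover valence electron — Li has the largest IE_2 here.
Valence configurations: Si⁺ [Ne]3s²3p¹, C⁺ [He]2s²2p¹, O⁺ [He]2s²2p³.
The numbers (kJ/mol): Si 1577, C 2353, O 3388, Li 7298.
Putting it together, IE_2: Si < C < O < Li.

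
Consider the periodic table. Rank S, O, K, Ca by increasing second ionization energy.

Ca, S, K, O

Consider each +1 ion: S⁺ still has 5 valence electrons; O⁺ still has 5 valence electrons; K⁺ is the bare [Ar] core; Ca⁺ still has 1 valence electron.
Usually core removal costs more than valence removal, but here the competition is close: a tightly held n=2 valence electron can cost more to remove than an n=3 core electron, so the actual values have to decide it.
Valence configurations: S⁺ [Ne]3s²3p³, O⁺ [He]2s²2p³, Ca⁺ [Ar]4s¹.
Tabulated IE_2 (kJ/mol): S 2252, O 3388, K 3052, Ca 1145.
Putting it together, IE_2: Ca < S < K < O.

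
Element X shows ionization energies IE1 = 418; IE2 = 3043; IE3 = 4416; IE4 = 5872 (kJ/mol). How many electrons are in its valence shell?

1

Look for the largest jump between consecutive ionization energies: IE2/IE1 ≈ 7.3, far larger than any earlier ratio.
That jump marks the point where a core electron is being removed. So the atom has 1 valence electron.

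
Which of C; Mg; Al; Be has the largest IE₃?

The third ionization energy removes an electron from the +2 ion. For each element: C²⁺ still has 2 valence electrons; Mg²⁺ is the bare [Ne] core; Al²⁺ still has 1 valence electron; Be²⁺ is the bare [He] core.
Pulling an electron out of a noble-gas core costs far more than removing a remaining valence electron, so Mg and Be sit at the high end of IE_3.
Valence configurations: C²⁺ [He]2s², Al²⁺ [Ne]3s¹.
Tabulated IE_3 (kJ/mol): C 4620, Mg 7733, Al 2745, Be 14849.
Overall IE_3 order: Al < C < Mg < Be.

Be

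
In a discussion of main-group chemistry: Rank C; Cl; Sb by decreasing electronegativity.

Cl, C, Sb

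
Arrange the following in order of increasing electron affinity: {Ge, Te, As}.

As, Ge, Te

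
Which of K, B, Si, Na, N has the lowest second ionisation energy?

Si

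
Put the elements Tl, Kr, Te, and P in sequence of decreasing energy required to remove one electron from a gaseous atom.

Kr > P > Te > Tl

P is in period 3, group 15; Kr is in period 4, group 18; Te is in period 5, group 16; Tl is in period 6, group 13.
Across a period the outer electron is held more tightly (higher IE₁); down a group it sits in a higher shell, more shielded, and comes off more easily.
Neither a single period nor a single group — weigh both effects.
Te > Tl: relative to Tl, both the across-period and down-group shifts push Te's first ionization energy up.
P > Te: period and group pull opposite ways; the down-group shift dominates (1012 vs 869 kJ/mol).
Kr > P: the two effects oppose for this pair; the across-period effect wins (1351 vs 1012 kJ/mol).
For reference (kJ/mol): P 1012, Kr 1351, Te 869, Tl 589.
So from highest to lowest: Kr > P > Te > Tl.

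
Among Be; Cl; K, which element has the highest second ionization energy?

K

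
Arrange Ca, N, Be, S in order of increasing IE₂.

Ca < Be < S < N

After 1 electron has been removed, what remains? Ca⁺ still has 1 valence electron; N⁺ still has 4 valence electrons; Be⁺ still has 1 valence electron; S⁺ still has 5 valence electrons.
All are still removing valence electrons, so compare the +1 ions as you would atoms: IE_2 generally rises across a period (higher Z_eff) and falls down a group (larger shell), subject to the usual subshell exceptions.
Valence configurations: Ca⁺ [Ar]4s¹, N⁺ [He]2s²2p², Be⁺ [He]2s¹, S⁺ [Ne]3s²3p³.
Tabulated IE_2 (kJ/mol): Ca 1145, N 2856, Be 1757, S 2252.
Overall IE_2 order: Ca < Be < S < N.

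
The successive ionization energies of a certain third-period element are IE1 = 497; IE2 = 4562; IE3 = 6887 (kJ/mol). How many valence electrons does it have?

Look for the largest jump between consecutive ionization energies: IE2/IE1 ≈ 9.2, far larger than any earlier ratio.
That jump marks the point where a core electron is being removed. So the atom has 1 valence electron.

1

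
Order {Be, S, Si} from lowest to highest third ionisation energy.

Si, S, Be

Consider each +2 ion: Be²⁺ is the bare [He] core; S²⁺ still has 4 valence electrons; Si²⁺ still has 2 valence electrons.
Core electrons are held far more tightly than valence electrons, so Be tops the IE_3 order.
Valence configurations: S²⁺ [Ne]3s²3p², Si²⁺ [Ne]3s².
Approximate IE_3 values (kJ/mol): Be 14849, S 3357, Si 3232.
So the third ionization energies run Si < S < Be.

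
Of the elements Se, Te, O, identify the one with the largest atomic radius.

Te

Atomic radius shrinks across a period as nuclear charge pulls the same shell inward, and grows down a group as new shells are added.
All are in group 16, so atomic radius increases down the group.
The largest atomic radius among these belongs to Te.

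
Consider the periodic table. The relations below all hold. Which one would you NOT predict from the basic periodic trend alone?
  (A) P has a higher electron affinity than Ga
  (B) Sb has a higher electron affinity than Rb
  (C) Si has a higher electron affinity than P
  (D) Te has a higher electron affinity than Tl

The general trend: electron affinity increases across a period and decreases down a group.
(A) P (period 3, group 15) vs Ga (period 4, group 13): the stated order agrees with the simple trend.
(B) Sb (period 5, group 15) vs Rb (period 5, group 1): the stated order agrees with the simple trend.
(C) Si (period 3, group 14) vs P (period 3, group 15): the stated order contradicts the simple trend.
(D) Te (period 5, group 16) vs Tl (period 6, group 13): the stated order agrees with the simple trend.
The exception is (C): adding an electron to P's half-filled 3p³ is unfavourable, so Si (3p²) has the more exothermic EA.

(C)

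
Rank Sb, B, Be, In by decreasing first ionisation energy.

Be is in period 2, group 2; B is in period 2, group 13; In is in period 5, group 13; Sb is in period 5, group 15.
Removing the outermost electron gets harder across a period and easier down a group.
Here both period and group differ, so the two effects have to be weighed against each other.
B > In: B sits above In in group 13, so the down-group effect alone puts B higher.
Sb > B: the two effects oppose for this pair; the across-period effect wins (831 vs 801 kJ/mol).
Be > Sb: period and group pull opposite ways; the down-group shift dominates (900 vs 831 kJ/mol).
Note the exception: Be has a higher first ionization energy than B, contrary to the simple trend — removing B's lone 2p electron is easier than breaking Be's filled 2s².
Approximate values (kJ/mol): Be 900, B 801, In 558, Sb 831.
So from highest to lowest: Be > Sb > B > In.

Be > Sb > B > In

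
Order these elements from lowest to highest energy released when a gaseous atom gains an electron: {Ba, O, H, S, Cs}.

Ba < Cs < H < O < S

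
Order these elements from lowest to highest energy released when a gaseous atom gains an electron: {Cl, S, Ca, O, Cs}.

Ca < Cs < O < S < Cl

O is in period 2, group 16; S is in period 3, group 16; Cl is in period 3, group 17; Ca is in period 4, group 2; Cs is in period 6, group 1.
Adding an electron releases more energy for atoms nearer the top right (short of the noble gases).
These span different periods and groups, so the two trends combine.
Cs > Ca: this pair runs against the simple trend — see the exception note.
O > Cs: both effects reinforce here, so O is clearly the higher of the two.
S > O: this pair runs against the simple trend — see the exception note.
Cl > S: both are in period 3; the period trend gives Cl the larger value.
Note the exception: Cs has a higher electron affinity than Ca, contrary to the simple trend — adding an electron to Ca (ns²) has to open a new, higher-energy np subshell, which is unfavourable.
Note the exception: S has a higher electron affinity than O, contrary to the simple trend — the compact 2p subshell of O repels the added electron more than S's larger 3p does.
Tabulated electron affinity (kJ/mol): O 141, S 200, Cl 349, Ca 2, Cs 46.
So from lowest to highest: Ca < Cs < O < S < Cl.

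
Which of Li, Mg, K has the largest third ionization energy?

IE_3 is the cost of taking one more electron from the +2 cation: Li²⁺ is already 1 electron into the core; Mg²⁺ is the bare [Ne] core; K²⁺ is already 1 electron into the core.
All of these are removing an electron from a noble-gas core or deeper; the smaller core (lower principal quantum number) is held far more tightly, and within a period the higher nuclear charge binds the same core more tightly.
Tabulated IE_3 (kJ/mol): Li 11815, Mg 7733, K 4420.
Overall IE_3 order: K < Mg < Li.

Li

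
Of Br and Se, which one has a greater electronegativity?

Br

Se is in period 4, group 16; Br is in period 4, group 17.
EN rises left→right (higher Z_eff, smaller atoms) and falls top→bottom (larger, more shielded atoms).
All lie in period 4, so electronegativity increases left to right.
So Br has the greater electronegativity (Br > Se).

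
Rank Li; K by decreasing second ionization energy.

Consider each +1 ion: Li⁺ is the bare [He] core; K⁺ is the bare [Ar] core.
All of these are removing an electron from a noble-gas core or deeper; the smaller core (lower principal quantum number) is held far more tightly, and within a period the higher nuclear charge binds the same core more tightly.
Tabulated IE_2 (kJ/mol): Li 7298, K 3052.
Putting it together, IE_2: K < Li.

Li > K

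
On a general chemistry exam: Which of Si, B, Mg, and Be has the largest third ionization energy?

IE_3 is the cost of taking one more electron from the +2 cation: Si²⁺ still has 2 valence electrons; B²⁺ still has 1 valence electron; Mg²⁺ is the bare [Ne] core; Be²⁺ is the bare [He] core.
Pulling an electron out of a noble-gas core costs far more than removing a remaining valence electron, so Mg and Be sit at the high end of IE_3.
Valence configurations: Si²⁺ [Ne]3s², B²⁺ [He]2s¹.
Approximate IE_3 values (kJ/mol): Si 3232, B 3660, Mg 7733, Be 14849.
Hence IE_3: Si < B < Mg < Be.

Be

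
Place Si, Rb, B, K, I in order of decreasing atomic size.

B is in period 2, group 13; Si is in period 3, group 14; K is in period 4, group 1; Rb is in period 5, group 1; I is in period 5, group 17.
Atomic radius shrinks across a period as nuclear charge pulls the same shell inward, and grows down a group as new shells are added.
Here both period and group differ, so the two effects have to be weighed against each other.
Si > B: the two effects oppose for this pair; the down-group effect wins (116 vs 85 pm).
I > Si: the two effects oppose for this pair; the down-group effect wins (133 vs 116 pm).
K > I: period and group pull opposite ways; the across-period shift dominates (196 vs 133 pm).
Rb > K: Rb sits below K in group 1, so the down-group effect alone puts Rb larger.
For reference (pm): B 85, Si 116, K 196, Rb 210, I 133.
So from largest to smallest: Rb > K > I > Si > B.

Rb > K > I > Si > B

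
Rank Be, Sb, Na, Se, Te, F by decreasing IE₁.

F > Se > Be > Te > Sb > Na

Be is in period 2, group 2; F is in period 2, group 17; Na is in period 3, group 1; Se is in period 4, group 16; Sb is in period 5, group 15; Te is in period 5, group 16.
Across a period the outer electron is held more tightly (higher IE₁); down a group it sits in a higher shell, more shielded, and comes off more easily.
These span different periods and groups, so the two trends combine.
Sb > Na: period and group pull opposite ways; the across-period shift dominates (831 vs 496 kJ/mol).
Te > Sb: both are in period 5; the period trend gives Te the larger value.
Be > Te: period and group pull opposite ways; the down-group shift dominates (900 vs 869 kJ/mol).
Se > Be: the two effects oppose for this pair; the across-period effect wins (941 vs 900 kJ/mol).
F > Se: relative to Se, both the across-period and down-group shifts push F's first ionization energy up.
Tabulated first ionization energy (kJ/mol): Be 900, F 1681, Na 496, Se 941, Sb 831, Te 869.
So from highest to lowest: F > Se > Be > Te > Sb > Na.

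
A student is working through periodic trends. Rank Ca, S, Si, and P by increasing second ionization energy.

Ca, Si, P, S

Consider each +1 ion: Ca⁺ still has 1 valence electron; S⁺ still has 5 valence electrons; Si⁺ still has 3 valence electrons; P⁺ still has 4 valence electrons.
All are still removing valence electrons, so compare the +1 ions as you would atoms: IE_2 generally rises across a period (higher Z_eff) and falls down a group (larger shell), subject to the usual subshell exceptions.
Valence configurations: Ca⁺ [Ar]4s¹, S⁺ [Ne]3s²3p³, Si⁺ [Ne]3s²3p¹, P⁺ [Ne]3s²3p².
Tabulated IE_2 (kJ/mol): Ca 1145, S 2252, Si 1577, P 1907.
Hence IE_2: Ca < Si < P < S.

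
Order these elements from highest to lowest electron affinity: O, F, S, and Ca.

F > S > O > Ca

O is in period 2, group 16; F is in period 2, group 17; S is in period 3, group 16; Ca is in period 4, group 2.
Atoms with high Z_eff and room in the valence shell (especially the halogens) have the most exothermic electron affinities.
Here both period and group differ, so the two effects have to be weighed against each other.
O > Ca: both effects reinforce here, so O is clearly the higher of the two.
S > O: this pair runs against the simple trend — see the exception note.
F > S: relative to S, both the across-period and down-group shifts push F's electron affinity up.
Note the exception: S has a higher electron affinity than O, contrary to the simple trend — the compact 2p subshell of O repels the added electron more than S's larger 3p does.
Tabulated electron affinity (kJ/mol): O 141, F 328, S 200, Ca 2.
So from highest to lowest: F > S > O > Ca.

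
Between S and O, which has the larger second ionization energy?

O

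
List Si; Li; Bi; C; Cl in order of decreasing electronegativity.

Li is in period 2, group 1; C is in period 2, group 14; Si is in period 3, group 14; Cl is in period 3, group 17; Bi is in period 6, group 15.
Electronegativity increases across a period and decreases down a group, tracking effective nuclear charge and atomic size.
Here both period and group differ, so the two effects have to be weighed against each other.
Si > Li: period and group pull opposite ways; the across-period shift dominates (1.90 vs 0.98).
Bi > Si: period and group pull opposite ways; the across-period shift dominates (2.02 vs 1.90).
C > Bi: period and group pull opposite ways; the down-group shift dominates (2.55 vs 2.02).
Cl > C: the two effects oppose for this pair; the across-period effect wins (3.16 vs 2.55).
Approximate values (Pauling): Li 0.98, C 2.55, Si 1.90, Cl 3.16, Bi 2.02.
So from highest to lowest: Cl > C > Bi > Si > Li.

Cl > C > Bi > Si > Li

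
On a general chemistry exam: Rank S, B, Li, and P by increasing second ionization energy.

P, S, B, Li

Consider each +1 ion: S⁺ still has 5 valence electrons; B⁺ still has 2 valence electrons; Li⁺ is the bare [He] core; P⁺ still has 4 valence electrons.
Pulling an electron out of a noble-gas core costs far more than removing a remaining valence electron, so Li sits at the high end of IE_2.
Valence configurations: S⁺ [Ne]3s²3p³, B⁺ [He]2s², P⁺ [Ne]3s²3p².
Approximate IE_2 values (kJ/mol): S 2252, B 2427, Li 7298, P 1907.
Overall IE_2 order: P < S < B < Li.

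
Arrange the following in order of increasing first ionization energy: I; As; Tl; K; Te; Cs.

IE₁ increases left→right with effective nuclear charge and decreases top→bottom as the valence shell moves farther out.
Neither a single period nor a single group — weigh both effects.
K > Cs: K sits above Cs in group 1, so the down-group effect alone puts K higher.
Tl > K: period and group pull opposite ways; the across-period shift dominates (589 vs 419 kJ/mol).
Te > Tl: relative to Tl, both the across-period and down-group shifts push Te's first ionization energy up.
As > Te: the two effects oppose for this pair; the down-group effect wins (947 vs 869 kJ/mol).
I > As: the two effects oppose for this pair; the across-period effect wins (1008 vs 947 kJ/mol).
For reference (kJ/mol): K 419, As 947, Te 869, I 1008, Cs 376, Tl 589.
So from lowest to highest: Cs < K < Tl < Te < As < I.

Cs < K < Tl < Te < As < I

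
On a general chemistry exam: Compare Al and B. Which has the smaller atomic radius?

B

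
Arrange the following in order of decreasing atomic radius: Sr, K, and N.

N is in period 2, group 15; K is in period 4, group 1; Sr is in period 5, group 2.
Across a period the added protons contract the valence shell; down a group each new principal shell makes the atom larger.
These span different periods and groups, so the two trends combine.
Sr > N: relative to N, both the across-period and down-group shifts push Sr's atomic radius up.
K > Sr: the two effects oppose for this pair; the across-period effect wins (196 vs 185 pm).
Approximate values (pm): N 71, K 196, Sr 185.
So from largest to smallest: K > Sr > N.

K > Sr > N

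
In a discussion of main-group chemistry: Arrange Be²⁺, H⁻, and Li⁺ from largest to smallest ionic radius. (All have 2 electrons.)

H⁻, Li⁺, Be²⁺

All of these have 2 electrons, so size is governed by nuclear charge alone: the more protons, the stronger the pull on the same electron cloud, and the smaller the ion.
Nuclear charges: Be²⁺ (Z=4), Li⁺ (Z=3), H⁻ (Z=1).
Largest to smallest: H⁻ > Li⁺ > Be²⁺.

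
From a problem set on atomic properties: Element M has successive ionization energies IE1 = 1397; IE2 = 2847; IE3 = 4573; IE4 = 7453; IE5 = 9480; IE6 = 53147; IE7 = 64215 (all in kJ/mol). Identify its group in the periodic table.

Look for the largest jump between consecutive ionization energies: IE6/IE5 ≈ 5.6, far larger than any earlier ratio.
That jump marks the point where a core electron is being removed. So the atom has 5 valence electrons.
A main-group element with 5 valence electrons is in group 15.

Group 15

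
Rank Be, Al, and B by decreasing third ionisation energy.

Be > B > Al

Consider each +2 ion: Be²⁺ is the bare [He] core; Al²⁺ still has 1 valence electron; B²⁺ still has 1 valence electron.
Pulling an electron out of a noble-gas core costs far more than removing a remaining valence electron, so Be sits at the high end of IE_3.
Valence configurations: Al²⁺ [Ne]3s¹, B²⁺ [He]2s¹.
Tabulated IE_3 (kJ/mol): Be 14849, Al 2745, B 3660.
Putting it together, IE_3: Al < B < Be.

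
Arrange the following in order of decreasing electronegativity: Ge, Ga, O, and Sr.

O > Ge > Ga > Sr

Electronegativity increases across a period and decreases down a group, tracking effective nuclear charge and atomic size.
Neither a single period nor a single group — weigh both effects.
Ga > Sr: both effects reinforce here, so Ga is clearly the higher of the two.
Ge > Ga: Ge lies to the right of Ga in period 4, so the across-period effect alone puts Ge higher.
O > Ge: relative to Ge, both the across-period and down-group shifts push O's electronegativity up.
Approximate values (Pauling): O 3.44, Ga 1.81, Ge 2.01, Sr 0.95.
So from highest to lowest: O > Ge > Ga > Sr.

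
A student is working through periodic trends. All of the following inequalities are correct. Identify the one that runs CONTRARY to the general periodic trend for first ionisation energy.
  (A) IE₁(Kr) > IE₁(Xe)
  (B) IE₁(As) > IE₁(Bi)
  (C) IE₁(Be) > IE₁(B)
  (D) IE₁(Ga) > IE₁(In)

(C)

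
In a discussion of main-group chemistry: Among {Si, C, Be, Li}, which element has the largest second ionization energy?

Consider each +1 ion: Si⁺ still has 3 valence electrons; C⁺ still has 3 valence electrons; Be⁺ still has 1 valence electron; Li⁺ is the bare [He] core.
Pulling an electron out of a noble-gas core costs far more than removing a remaining valence electron, so Li sits at the high end of IE_2.
Valence configurations: Si⁺ [Ne]3s²3p¹, C⁺ [He]2s²2p¹, Be⁺ [He]2s¹.
Approximate IE_2 values (kJ/mol): Si 1577, C 2353, Be 1757, Li 7298.
So the second ionization energies run Si < Be < C < Li.

Li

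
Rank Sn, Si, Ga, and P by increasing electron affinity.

Ga, P, Sn, Si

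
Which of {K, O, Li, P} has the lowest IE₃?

After 2 electrons have been removed, what remains? K²⁺ is already 1 electron into the core; O²⁺ still has 4 valence electrons; Li²⁺ is already 1 electron into the core; P²⁺ still has 3 valence electrons.
Usually core removal costs more than valence removal, but here the competition is close: a tightly held n=2 valence electron can cost more to remove than an n=3 core electron, so the actual values have to decide it.
Valence configurations: O²⁺ [He]2s²2p², P²⁺ [Ne]3s²3p¹.
Tabulated IE_3 (kJ/mol): K 4420, O 5300, Li 11815, P 2914.
Hence IE_3: P < K < O < Li.

P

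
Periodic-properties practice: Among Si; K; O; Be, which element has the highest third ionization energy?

After 2 electrons have been removed, what remains? Si²⁺ still has 2 valence electrons; K²⁺ is already 1 electron into the core; O²⁺ still has 4 valence electrons; Be²⁺ is the bare [He] core.
Usually core removal costs more than valence removal, but here the competition is close: a tightly held n=2 valence electron can cost more to remove than an n=3 core electron, so the actual values have to decide it.
Valence configurations: Si²⁺ [Ne]3s², O²⁺ [He]2s²2p².
Tabulated IE_3 (kJ/mol): Si 3232, K 4420, O 5300, Be 14849.
So the third ionization energies run Si < K < O < Be.

Be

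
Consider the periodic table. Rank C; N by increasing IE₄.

C, N

Consider each +3 ion: C³⁺ still has 1 valence electron; N³⁺ still has 2 valence electrons.
All are still removing valence electrons, so compare the +3 ions as you would atoms: IE_4 generally rises across a period (higher Z_eff) and falls down a group (larger shell), subject to the usual subshell exceptions.
Valence configurations: C³⁺ [He]2s¹, N³⁺ [He]2s².
Tabulated IE_4 (kJ/mol): C 6223, N 7475.
Overall IE_4 order: C < N.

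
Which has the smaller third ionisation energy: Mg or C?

The third ionization energy removes an electron from the +2 ion. For each element: Mg²⁺ is the bare [Ne] core; C²⁺ still has 2 valence electrons.
Core electrons are held far more tightly than valence electrons, so Mg tops the IE_3 order.
The numbers (kJ/mol): Mg 7733, C 4620.
Putting it together, IE_3: C < Mg.

C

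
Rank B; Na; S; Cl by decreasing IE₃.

Na, Cl, B, S

The third ionization energy removes an electron from the +2 ion. For each element: B²⁺ still has 1 valence electron; Na²⁺ is already 1 electron into the core; S²⁺ still has 4 valence electrons; Cl²⁺ still has 5 valence electrons.
Breaking into a closed-shell core is much more expensive than removing a leftover valence electron — Na has the largest IE_3 here.
Valence configurations: B²⁺ [He]2s¹, S²⁺ [Ne]3s²3p², Cl²⁺ [Ne]3s²3p³.
Approximate IE_3 values (kJ/mol): B 3660, Na 6910, S 3357, Cl 3822.
Putting it together, IE_3: S < B < Cl < Na.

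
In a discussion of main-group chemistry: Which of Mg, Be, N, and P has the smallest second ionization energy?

Mg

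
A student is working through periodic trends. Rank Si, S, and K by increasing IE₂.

Si < S < K

Consider each +1 ion: Si⁺ still has 3 valence electrons; S⁺ still has 5 valence electrons; K⁺ is the bare [Ar] core.
Breaking into a closed-shell core is much more expensive than removing a leftover valence electron — K has the largest IE_2 here.
Valence configurations: Si⁺ [Ne]3s²3p¹, S⁺ [Ne]3s²3p³.
Approximate IE_2 values (kJ/mol): Si 1577, S 2252, K 3052.
So the second ionization energies run Si < S < K.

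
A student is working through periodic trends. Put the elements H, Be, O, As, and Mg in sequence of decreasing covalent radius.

H is in period 1, group 1; Be is in period 2, group 2; O is in period 2, group 16; Mg is in period 3, group 2; As is in period 4, group 15.
Across a period the added protons contract the valence shell; down a group each new principal shell makes the atom larger.
Here both period and group differ, so the two effects have to be weighed against each other.
O > H: the two effects oppose for this pair; the down-group effect wins (63 vs 32 pm).
Be > O: both are in period 2; the period trend gives Be the larger value.
As > Be: the two effects oppose for this pair; the down-group effect wins (121 vs 102 pm).
Mg > As: the two effects oppose for this pair; the across-period effect wins (139 vs 121 pm).
Tabulated atomic radius (pm): H 32, Be 102, O 63, Mg 139, As 121.
So from largest to smallest: Mg > As > Be > O > H.

Mg > As > Be > O > H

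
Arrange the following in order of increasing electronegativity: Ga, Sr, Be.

Sr, Be, Ga

Be is in period 2, group 2; Ga is in period 4, group 13; Sr is in period 5, group 2.
EN rises left→right (higher Z_eff, smaller atoms) and falls top→bottom (larger, more shielded atoms).
Here both period and group differ, so the two effects have to be weighed against each other.
Be > Sr: Be sits above Sr in group 2, so the down-group effect alone puts Be higher.
Ga > Be: the two effects oppose for this pair; the across-period effect wins (1.81 vs 1.57).
Approximate values (Pauling): Be 1.57, Ga 1.81, Sr 0.95.
So from lowest to highest: Sr < Be < Ga.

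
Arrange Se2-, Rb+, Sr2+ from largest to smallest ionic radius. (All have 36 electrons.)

Se2- > Rb+ > Sr2+

All of these have 36 electrons, so size is governed by nuclear charge alone: the more protons, the stronger the pull on the same electron cloud, and the smaller the ion.
Nuclear charges: Sr2+ (Z=38), Rb+ (Z=37), Se2- (Z=34).
Largest to smallest: Se2- > Rb+ > Sr2+.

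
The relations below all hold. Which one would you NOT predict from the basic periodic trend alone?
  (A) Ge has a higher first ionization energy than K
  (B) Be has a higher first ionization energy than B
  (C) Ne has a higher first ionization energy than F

(B)

The general trend: first ionization energy increases across a period and decreases down a group.
(A) Ge (period 4, group 14) vs K (period 4, group 1): the stated order agrees with the simple trend.
(B) Be (period 2, group 2) vs B (period 2, group 13): the stated order contradicts the simple trend.
(C) Ne (period 2, group 18) vs F (period 2, group 17): the stated order agrees with the simple trend.
The exception is (B): removing B's lone 2p electron is easier than breaking Be's filled 2s².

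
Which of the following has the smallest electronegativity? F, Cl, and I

I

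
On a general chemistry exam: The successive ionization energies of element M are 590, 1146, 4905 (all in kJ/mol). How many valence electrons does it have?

2

Look for the largest jump between consecutive ionization energies: IE3/IE2 ≈ 4.3, far larger than any earlier ratio.
That jump marks the point where a core electron is being removed. So the atom has 2 valence electrons.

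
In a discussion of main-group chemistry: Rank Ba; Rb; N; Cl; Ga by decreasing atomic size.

Rb > Ba > Ga > Cl > N

N is in period 2, group 15; Cl is in period 3, group 17; Ga is in period 4, group 13; Rb is in period 5, group 1; Ba is in period 6, group 2.
Moving right in a period, electrons are added to the same shell under a stronger nuclear pull, so atoms get smaller; moving down, a new shell is opened and atoms get larger.
Neither a single period nor a single group — weigh both effects.
Cl > N: the two effects oppose for this pair; the down-group effect wins (99 vs 71 pm).
Ga > Cl: both effects reinforce here, so Ga is clearly the larger of the two.
Ba > Ga: both effects reinforce here, so Ba is clearly the larger of the two.
Rb > Ba: period and group pull opposite ways; the across-period shift dominates (210 vs 196 pm).
For reference (pm): N 71, Cl 99, Ga 124, Rb 210, Ba 196.
So from largest to smallest: Rb > Ba > Ga > Cl > N.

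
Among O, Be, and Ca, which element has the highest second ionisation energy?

O

Consider each +1 ion: O⁺ still has 5 valence electrons; Be⁺ still has 1 valence electron; Ca⁺ still has 1 valence electron.
All are still removing valence electrons, so compare the +1 ions as you would atoms: IE_2 generally rises across a period (higher Z_eff) and falls down a group (larger shell), subject to the usual subshell exceptions.
Valence configurations: O⁺ [He]2s²2p³, Be⁺ [He]2s¹, Ca⁺ [Ar]4s¹.
Approximate IE_2 values (kJ/mol): O 3388, Be 1757, Ca 1145.
Overall IE_2 order: Ca < Be < O.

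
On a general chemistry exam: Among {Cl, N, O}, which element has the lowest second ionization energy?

Consider each +1 ion: Cl⁺ still has 6 valence electrons; N⁺ still has 4 valence electrons; O⁺ still has 5 valence electrons.
All are still removing valence electrons, so compare the +1 ions as you would atoms: IE_2 generally rises across a period (higher Z_eff) and falls down a group (larger shell), subject to the usual subshell exceptions.
Valence configurations: Cl⁺ [Ne]3s²3p⁴, N⁺ [He]2s²2p², O⁺ [He]2s²2p³.
Tabulated IE_2 (kJ/mol): Cl 2298, N 2856, O 3388.
Overall IE_2 order: Cl < N < O.

Cl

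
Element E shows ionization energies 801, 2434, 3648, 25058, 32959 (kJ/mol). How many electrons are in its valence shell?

3

Look for the largest jump between consecutive ionization energies: IE4/IE3 ≈ 6.9, far larger than any earlier ratio.
That jump marks the point where a core electron is being removed. So the atom has 3 valence electrons.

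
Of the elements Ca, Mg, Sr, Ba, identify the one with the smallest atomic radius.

Mg is in period 3, group 2; Ca is in period 4, group 2; Sr is in period 5, group 2; Ba is in period 6, group 2.
Radius decreases left→right (rising Z_eff, same n) and increases top→bottom (higher n).
All are in group 2, so atomic radius increases down the group.
The smallest atomic radius among these belongs to Mg.

Mg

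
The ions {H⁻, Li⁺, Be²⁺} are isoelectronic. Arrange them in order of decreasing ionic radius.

All of these have 2 electrons, so size is governed by nuclear charge alone: the more protons, the stronger the pull on the same electron cloud, and the smaller the ion.
Nuclear charges: Be²⁺ (Z=4), Li⁺ (Z=3), H⁻ (Z=1).
Largest to smallest: H⁻ > Li⁺ > Be²⁺.

H⁻ > Li⁺ > Be²⁺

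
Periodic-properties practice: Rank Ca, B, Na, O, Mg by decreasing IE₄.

B > Mg > Na > O > Ca

After 3 electrons have been removed, what remains? Ca³⁺ is already 1 electron into the core; B³⁺ is the bare [He] core; Na³⁺ is already 2 electrons into the core; O³⁺ still has 3 valence electrons; Mg³⁺ is already 1 electron into the core.
Usually core removal costs more than valence removal, but here the competition is close: a tightly held n=2 valence electron can cost more to remove than an n=3 core electron, so the actual values have to decide it.
Approximate IE_4 values (kJ/mol): Ca 6491, B 25026, Na 9543, O 7469, Mg 10543.
Putting it together, IE_4: Ca < O < Na < Mg < B.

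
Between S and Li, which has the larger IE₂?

After 1 electron has been removed, what remains? S⁺ still has 5 valence electrons; Li⁺ is the bare [He] core.
Pulling an electron out of a noble-gas core costs far more than removing a remaining valence electron, so Li sits at the high end of IE_2.
Tabulated IE_2 (kJ/mol): S 2252, Li 7298.
Overall IE_2 order: S < Li.

Li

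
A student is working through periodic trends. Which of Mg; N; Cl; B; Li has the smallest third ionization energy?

The third ionization energy removes an electron from the +2 ion. For each element: Mg²⁺ is the bare [Ne] core; N²⁺ still has 3 valence electrons; Cl²⁺ still has 5 valence electrons; B²⁺ still has 1 valence electron; Li²⁺ is already 1 electron into the core.
Pulling an electron out of a noble-gas core costs far more than removing a remaining valence electron, so Mg and Li sit at the high end of IE_3.
Valence configurations: N²⁺ [He]2s²2p¹, Cl²⁺ [Ne]3s²3p³, B²⁺ [He]2s¹.
Tabulated IE_3 (kJ/mol): Mg 7733, N 4578, Cl 3822, B 3660, Li 11815.
Hence IE_3: B < Cl < N < Mg < Li.

B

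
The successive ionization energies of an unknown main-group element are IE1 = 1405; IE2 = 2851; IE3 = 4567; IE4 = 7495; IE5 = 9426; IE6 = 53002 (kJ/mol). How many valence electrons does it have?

5

Look for the largest jump between consecutive ionization energies: IE6/IE5 ≈ 5.6, far larger than any earlier ratio.
That jump marks the point where a core electron is being removed. So the atom has 5 valence electrons.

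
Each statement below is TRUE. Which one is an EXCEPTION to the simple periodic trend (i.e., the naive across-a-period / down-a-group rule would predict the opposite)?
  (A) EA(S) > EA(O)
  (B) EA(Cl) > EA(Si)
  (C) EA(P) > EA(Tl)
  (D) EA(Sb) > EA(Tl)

(A)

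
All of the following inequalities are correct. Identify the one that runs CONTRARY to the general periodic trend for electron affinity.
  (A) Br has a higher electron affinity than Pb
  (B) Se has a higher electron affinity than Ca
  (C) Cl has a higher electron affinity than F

(C)

The general trend: electron affinity increases across a period and decreases down a group.
(A) Br (period 4, group 17) vs Pb (period 6, group 14): the stated order agrees with the simple trend.
(B) Se (period 4, group 16) vs Ca (period 4, group 2): the stated order agrees with the simple trend.
(C) Cl (period 3, group 17) vs F (period 2, group 17): the stated order contradicts the simple trend.
The exception is (C): F's small 2p subshell makes the incoming electron feel strong e⁻–e⁻ repulsion, so Cl actually releases more energy on gaining an electron.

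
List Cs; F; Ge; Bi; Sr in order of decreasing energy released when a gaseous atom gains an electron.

F > Ge > Bi > Cs > Sr

F is in period 2, group 17; Ge is in period 4, group 14; Sr is in period 5, group 2; Cs is in period 6, group 1; Bi is in period 6, group 15.
Adding an electron releases more energy for atoms nearer the top right (short of the noble gases).
Neither a single period nor a single group — weigh both effects.
Cs > Sr: this pair runs against the simple trend — see the exception note.
Bi > Cs: both are in period 6; the period trend gives Bi the larger value.
Ge > Bi: the two effects oppose for this pair; the down-group effect wins (119 vs 91 kJ/mol).
F > Ge: both effects reinforce here, so F is clearly the higher of the two.
Note the exception: Cs has a higher electron affinity than Sr, contrary to the simple trend — adding an electron to Sr (ns²) has to open a new, higher-energy np subshell, which is unfavourable.
Approximate values (kJ/mol): F 328, Ge 119, Sr 5, Cs 46, Bi 91.
So from highest to lowest: F > Ge > Bi > Cs > Sr.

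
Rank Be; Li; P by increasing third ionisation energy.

Consider each +2 ion: Be²⁺ is the bare [He] core; Li²⁺ is already 1 electron into the core; P²⁺ still has 3 valence electrons.
Core electrons are held far more tightly than valence electrons, so Li and Be top the IE_3 order.
Approximate IE_3 values (kJ/mol): Be 14849, Li 11815, P 2914.
Overall IE_3 order: P < Li < Be.

P < Li < Be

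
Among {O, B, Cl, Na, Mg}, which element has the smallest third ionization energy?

IE_3 is the cost of taking one more electron from the +2 cation: O²⁺ still has 4 valence electrons; B²⁺ still has 1 valence electron; Cl²⁺ still has 5 valence electrons; Na²⁺ is already 1 electron into the core; Mg²⁺ is the bare [Ne] core.
Core electrons are held far more tightly than valence electrons, so Na and Mg top the IE_3 order.
Valence configurations: O²⁺ [He]2s²2p², B²⁺ [He]2s¹, Cl²⁺ [Ne]3s²3p³.
The numbers (kJ/mol): O 5300, B 3660, Cl 3822, Na 6910, Mg 7733.
So the third ionization energies run B < Cl < O < Na < Mg.

B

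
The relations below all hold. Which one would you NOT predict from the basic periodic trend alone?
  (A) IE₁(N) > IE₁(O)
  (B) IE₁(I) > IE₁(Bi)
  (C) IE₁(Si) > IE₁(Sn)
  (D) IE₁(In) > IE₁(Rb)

(A)

The general trend: IE₁ increases across a period and decreases down a group.
(A) N (period 2, group 15) vs O (period 2, group 16): the stated order contradicts the simple trend.
(B) I (period 5, group 17) vs Bi (period 6, group 15): the stated order agrees with the simple trend.
(C) Si (period 3, group 14) vs Sn (period 5, group 14): the stated order agrees with the simple trend.
(D) In (period 5, group 13) vs Rb (period 5, group 1): the stated order agrees with the simple trend.
The exception is (A): pairing an electron in O's 2p⁴ costs repulsion energy, so O ionizes more easily than half-filled N (2p³).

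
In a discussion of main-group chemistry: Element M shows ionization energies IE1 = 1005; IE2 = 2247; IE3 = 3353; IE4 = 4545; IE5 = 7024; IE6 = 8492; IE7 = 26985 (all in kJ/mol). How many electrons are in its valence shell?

6

Look for the largest jump between consecutive ionization energies: IE7/IE6 ≈ 3.2, far larger than any earlier ratio.
That jump marks the point where a core electron is being removed. So the atom has 6 valence electrons.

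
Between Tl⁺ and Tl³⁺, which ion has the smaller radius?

Both ions have Z = 81 protons, but Tl³⁺ has lost more electrons, so its remaining electrons feel a larger effective nuclear charge per electron and are pulled in more tightly.
Higher positive charge → smaller ion, so Tl⁺ > Tl³⁺.

Tl³⁺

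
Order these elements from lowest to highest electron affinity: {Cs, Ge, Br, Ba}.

Ge is in period 4, group 14; Br is in period 4, group 17; Cs is in period 6, group 1; Ba is in period 6, group 2.
Atoms with high Z_eff and room in the valence shell (especially the halogens) have the most exothermic electron affinities.
Here both period and group differ, so the two effects have to be weighed against each other.
Cs > Ba: this pair runs against the simple trend — see the exception note.
Ge > Cs: relative to Cs, both the across-period and down-group shifts push Ge's electron affinity up.
Br > Ge: Br lies to the right of Ge in period 4, so the across-period effect alone puts Br higher.
Note the exception: Cs has a higher electron affinity than Ba, contrary to the simple trend — adding an electron to Ba (ns²) has to open a new, higher-energy np subshell, which is unfavourable.
For reference (kJ/mol): Ge 119, Br 325, Cs 46, Ba 14.
So from lowest to highest: Ba < Cs < Ge < Br.

Ba < Cs < Ge < Br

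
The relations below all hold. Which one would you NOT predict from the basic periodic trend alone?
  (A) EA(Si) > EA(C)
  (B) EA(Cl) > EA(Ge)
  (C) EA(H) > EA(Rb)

(A)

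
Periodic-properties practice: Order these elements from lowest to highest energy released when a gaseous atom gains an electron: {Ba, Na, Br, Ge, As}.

Na is in period 3, group 1; Ge is in period 4, group 14; As is in period 4, group 15; Br is in period 4, group 17; Ba is in period 6, group 2.
EA tends to increase across a period and decrease down a group, though the pattern is less regular than for IE or radius.
Neither a single period nor a single group — weigh both effects.
Na > Ba: the two effects oppose for this pair; the down-group effect wins (53 vs 14 kJ/mol).
As > Na: the two effects oppose for this pair; the across-period effect wins (78 vs 53 kJ/mol).
Ge > As: this pair runs against the simple trend — see the exception note.
Br > Ge: Br lies to the right of Ge in period 4, so the across-period effect alone puts Br higher.
Note the exception: Ge has a higher electron affinity than As, contrary to the simple trend — adding an electron to As's half-filled 4p³ is unfavourable, so Ge (4p²) has the more exothermic EA.
Tabulated electron affinity (kJ/mol): Na 53, Ge 119, As 78, Br 325, Ba 14.
So from lowest to highest: Ba < Na < As < Ge < Br.

Ba, Na, As, Ge, Br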